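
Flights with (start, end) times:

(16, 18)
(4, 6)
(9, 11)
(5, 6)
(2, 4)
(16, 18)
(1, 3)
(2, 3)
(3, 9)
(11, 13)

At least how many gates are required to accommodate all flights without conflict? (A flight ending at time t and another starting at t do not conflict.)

Count concurrent intervals with a sweep; the peak is the room count.
Events (time:±→running): 1:+→1 2:+→2 2:+→3 … peak 3.

3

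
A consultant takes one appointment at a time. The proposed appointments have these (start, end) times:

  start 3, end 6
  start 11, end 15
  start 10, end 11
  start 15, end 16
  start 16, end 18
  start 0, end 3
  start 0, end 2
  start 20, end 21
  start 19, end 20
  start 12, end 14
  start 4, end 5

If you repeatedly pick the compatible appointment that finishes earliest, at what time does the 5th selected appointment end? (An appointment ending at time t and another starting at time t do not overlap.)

Sorted by end: (0,2)  (0,3)  (4,5)  (3,6)  (10,11)  (12,14)  (11,15)  (15,16)  (16,18)  (19,20)  (20,21)
take (0,2); take (4,5); take (10,11); take (12,14); take (15,16); take (16,18); take (19,20); take (20,21).
Selected: (0,2) (4,5) (10,11) (12,14) (15,16) (16,18) (19,20) (20,21)

16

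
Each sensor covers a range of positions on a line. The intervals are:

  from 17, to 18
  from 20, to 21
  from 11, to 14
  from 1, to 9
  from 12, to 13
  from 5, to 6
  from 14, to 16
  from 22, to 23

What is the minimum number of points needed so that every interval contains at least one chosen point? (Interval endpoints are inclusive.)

6

Sort by right endpoint; whenever an interval is uncovered, place a point at its right end.
Sorted: [5,6] [1,9] [12,13] [11,14] [14,16] [17,18] [20,21] [22,23]
{[5,6],[1,9]} hit by 6; {[12,13],[11,14]} hit by 13; {[14,16]} hit by 16; {[17,18]} hit by 18; {[20,21]} hit by 21; {[22,23]} hit by 23.
Points: 6, 13, 16, 18, 21, 23 (6 total).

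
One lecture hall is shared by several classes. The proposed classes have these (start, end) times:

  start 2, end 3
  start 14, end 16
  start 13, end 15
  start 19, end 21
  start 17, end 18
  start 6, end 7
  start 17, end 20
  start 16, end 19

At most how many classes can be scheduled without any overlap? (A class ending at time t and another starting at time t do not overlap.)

By end time: (2,3), (6,7), (13,15), (14,16), (17,18), (16,19), (17,20), (19,21).
Pick (2,3); next start ≥ 3 → (6,7); next start ≥ 7 → (13,15); next start ≥ 15 → (17,18); next start ≥ 18 → (19,21).
Selected 5 classes.

5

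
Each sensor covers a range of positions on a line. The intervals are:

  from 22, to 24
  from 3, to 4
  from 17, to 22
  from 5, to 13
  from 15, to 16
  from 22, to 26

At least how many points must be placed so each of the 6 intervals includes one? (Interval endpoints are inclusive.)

Sorted: [3,4] [5,13] [15,16] [17,22] [22,24] [22,26]
{[3,4]} hit by 4; {[5,13]} hit by 13; {[15,16]} hit by 16; {[17,22],[22,24],[22,26]} hit by 22.
Points: 4, 13, 16, 22 (4 total).

4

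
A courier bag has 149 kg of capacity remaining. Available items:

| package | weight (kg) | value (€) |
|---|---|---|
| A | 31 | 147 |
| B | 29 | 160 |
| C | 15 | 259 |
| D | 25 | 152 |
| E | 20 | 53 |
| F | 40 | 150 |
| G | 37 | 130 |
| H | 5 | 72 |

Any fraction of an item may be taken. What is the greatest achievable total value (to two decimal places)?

Order: C (259/15=17.27) > H (72/5=14.40) > D (152/25=6.08) > B (160/29=5.52) > A (147/31=4.74) > F (150/40=3.75) > G (130/37=3.51) > E (53/20=2.65)
Fill: take C (15 @ 259) → take H (5 @ 72) → take D (25 @ 152) → take B (29 @ 160) → take A (31 @ 147) → take F (40 @ 150) → take 4/37 of G → 14.05; 149/149 used.
Total value = 954.05

954.05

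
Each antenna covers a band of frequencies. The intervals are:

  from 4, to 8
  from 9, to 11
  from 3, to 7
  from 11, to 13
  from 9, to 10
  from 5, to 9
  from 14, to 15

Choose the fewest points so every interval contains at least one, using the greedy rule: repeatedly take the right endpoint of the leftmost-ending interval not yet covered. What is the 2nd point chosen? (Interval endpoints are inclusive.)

Process intervals by earliest right end; each time one isn't hit yet, stab at its right endpoint.
By right end: [3,7]  [4,8]  [5,9]  [9,10]  [9,11]  [11,13]  [14,15]
[3,7] uncovered → point at 7; [9,10] uncovered → point at 10; [11,13] uncovered → point at 13; [14,15] uncovered → point at 15.
Points: 7, 10, 13, 15 (4 total).

10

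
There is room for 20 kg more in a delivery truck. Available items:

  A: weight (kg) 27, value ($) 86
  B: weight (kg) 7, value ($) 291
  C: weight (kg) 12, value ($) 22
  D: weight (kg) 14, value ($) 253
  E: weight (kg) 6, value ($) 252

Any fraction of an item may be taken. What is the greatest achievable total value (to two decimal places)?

Ratios (sorted): E 42.00, B 41.57, D 18.07, A 3.19, C 1.83
take E (6 @ 252); take B (7 @ 291); take 7/14 of D → 126.50. Capacity used 20/20.
Total value = 669.50

669.50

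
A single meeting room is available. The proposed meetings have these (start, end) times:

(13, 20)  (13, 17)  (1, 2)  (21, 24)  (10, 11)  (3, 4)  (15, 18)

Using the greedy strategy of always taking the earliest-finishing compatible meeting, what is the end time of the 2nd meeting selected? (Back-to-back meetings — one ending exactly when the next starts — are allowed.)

By end time: (1,2), (3,4), (10,11), (13,17), (15,18), (13,20), (21,24).
Pick (1,2); next start ≥ 2 → (3,4); next start ≥ 4 → (10,11); next start ≥ 11 → (13,17); next start ≥ 17 → (21,24).
Selected: (1,2) (3,4) (10,11) (13,17) (21,24)

4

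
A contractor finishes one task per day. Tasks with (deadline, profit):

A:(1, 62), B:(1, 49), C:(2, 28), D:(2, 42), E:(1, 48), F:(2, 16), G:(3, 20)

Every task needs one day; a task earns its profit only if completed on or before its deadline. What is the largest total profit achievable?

124

Take jobs in profit order; each goes to the latest open slot no later than its deadline.
By profit: A(d1,62), B(d1,49), E(d1,48), D(d2,42), C(d2,28), G(d3,20), F(d2,16)
A→slot 1; B skipped; E skipped; D→slot 2; C skipped; G→slot 3; F skipped.
Profit = 62 + 42 + 20 = 124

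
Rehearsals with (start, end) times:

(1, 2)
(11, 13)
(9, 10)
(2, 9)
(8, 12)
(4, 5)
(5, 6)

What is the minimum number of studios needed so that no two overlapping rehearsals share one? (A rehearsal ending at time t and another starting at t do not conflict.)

starts: [1, 2, 4, 5, 8, 9, 11]
ends:   [2, 5, 6, 9, 10, 12, 13]
s1→1 e2→0 s2→1 s4→2  — peak 2.

2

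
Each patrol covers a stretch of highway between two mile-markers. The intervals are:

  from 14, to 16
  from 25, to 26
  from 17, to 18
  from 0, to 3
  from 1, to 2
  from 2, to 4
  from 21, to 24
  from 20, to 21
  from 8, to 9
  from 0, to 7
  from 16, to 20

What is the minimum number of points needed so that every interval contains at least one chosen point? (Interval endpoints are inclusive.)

6

Sort by right endpoint; whenever an interval is uncovered, place a point at its right end.
By right end: [1,2]  [0,3]  [2,4]  [0,7]  [8,9]  [14,16]  [17,18]  [16,20]  [20,21]  [21,24]  [25,26]
[1,2] uncovered → point at 2; [8,9] uncovered → point at 9; [14,16] uncovered → point at 16; [17,18] uncovered → point at 18; [20,21] uncovered → point at 21; [25,26] uncovered → point at 26.
Points: 2, 9, 16, 18, 21, 26 (6 total).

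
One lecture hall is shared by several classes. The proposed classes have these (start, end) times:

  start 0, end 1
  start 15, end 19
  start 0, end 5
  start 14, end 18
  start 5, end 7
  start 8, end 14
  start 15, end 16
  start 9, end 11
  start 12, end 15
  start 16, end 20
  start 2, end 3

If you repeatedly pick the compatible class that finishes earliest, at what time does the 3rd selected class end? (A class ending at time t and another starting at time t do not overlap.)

Order by finish time; keep every interval that doesn't clash with the previous kept one.
Sorted by end: (0,1)  (2,3)  (0,5)  (5,7)  (9,11)  (8,14)  (12,15)  (15,16)  (14,18)  (15,19)  (16,20)
take (0,1); take (2,3); skip (0,5); take (5,7); take (9,11); take (12,15); take (15,16); skip (14,18); take (16,20).
Selected: (0,1) (2,3) (5,7) (9,11) (12,15) (15,16) (16,20)

7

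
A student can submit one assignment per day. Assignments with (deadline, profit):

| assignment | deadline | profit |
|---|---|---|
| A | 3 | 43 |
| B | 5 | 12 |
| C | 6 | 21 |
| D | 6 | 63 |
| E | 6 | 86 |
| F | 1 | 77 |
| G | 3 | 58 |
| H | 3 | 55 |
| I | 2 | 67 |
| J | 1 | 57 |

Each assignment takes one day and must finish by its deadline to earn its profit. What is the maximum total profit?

By profit: E(d6,86), F(d1,77), I(d2,67), D(d6,63), G(d3,58), J(d1,57), H(d3,55), A(d3,43), C(d6,21), B(d5,12)
E→slot 6; F→slot 1; I→slot 2; D→slot 5; G→slot 3; J skipped; H skipped; A skipped; C→slot 4; B skipped.
Profit = 77 + 67 + 58 + 21 + 63 + 86 = 372

372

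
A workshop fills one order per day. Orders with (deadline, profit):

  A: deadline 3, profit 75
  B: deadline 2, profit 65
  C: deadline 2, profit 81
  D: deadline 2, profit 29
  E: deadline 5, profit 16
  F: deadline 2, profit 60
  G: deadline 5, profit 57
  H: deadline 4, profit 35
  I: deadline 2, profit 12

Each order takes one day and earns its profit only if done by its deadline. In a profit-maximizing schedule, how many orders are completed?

5

Take jobs in profit order; each goes to the latest open slot no later than its deadline.
Profit order: C=81 A=75 B=65 F=60 G=57 H=35 D=29 E=16 I=12
Assign: C→slot 2, A→slot 3, B→slot 1, F skipped, G→slot 5, H→slot 4, D skipped, E skipped, I skipped.
Slots: [1:B] [2:C] [3:A] [4:H] [5:G]
5 of 9 scheduled.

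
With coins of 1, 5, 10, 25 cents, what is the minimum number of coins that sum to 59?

7

59 = 2×25 + 1×5 + 4×1
Total coins = 2 + 1 + 4 = 7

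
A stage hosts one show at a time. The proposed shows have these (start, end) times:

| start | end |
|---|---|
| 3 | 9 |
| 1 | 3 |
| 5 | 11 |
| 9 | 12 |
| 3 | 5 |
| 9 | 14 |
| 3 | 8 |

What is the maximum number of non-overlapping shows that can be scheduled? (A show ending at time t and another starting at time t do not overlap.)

Sorted by end: (1,3)  (3,5)  (3,8)  (3,9)  (5,11)  (9,12)  (9,14)
take (1,3); take (3,5); take (5,11); skip (9,12); skip (9,14).
Selected 3 shows.

3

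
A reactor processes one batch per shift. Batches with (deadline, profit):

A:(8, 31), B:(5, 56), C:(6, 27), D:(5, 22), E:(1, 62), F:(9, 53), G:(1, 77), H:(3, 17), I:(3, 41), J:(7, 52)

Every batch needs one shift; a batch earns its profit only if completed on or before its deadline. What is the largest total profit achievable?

Profit order: G=77 E=62 B=56 F=53 J=52 I=41 A=31 C=27 D=22 H=17
Assign: G→slot 1, E skipped, B→slot 5, F→slot 9, J→slot 7, I→slot 3, A→slot 8, C→slot 6, D→slot 4, H→slot 2.
Slots: [1:G] [2:H] [3:I] [4:D] [5:B] [6:C] [7:J] [8:A] [9:F]
Profit = 77 + 17 + 41 + 22 + 56 + 27 + 52 + 31 + 53 = 376

376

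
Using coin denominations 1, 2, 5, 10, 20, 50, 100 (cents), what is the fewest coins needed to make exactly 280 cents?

280 − 2×100→80 − 1×50→30 − 1×20→10 − 1×10→0
Total coins = 2 + 1 + 1 + 1 = 5

5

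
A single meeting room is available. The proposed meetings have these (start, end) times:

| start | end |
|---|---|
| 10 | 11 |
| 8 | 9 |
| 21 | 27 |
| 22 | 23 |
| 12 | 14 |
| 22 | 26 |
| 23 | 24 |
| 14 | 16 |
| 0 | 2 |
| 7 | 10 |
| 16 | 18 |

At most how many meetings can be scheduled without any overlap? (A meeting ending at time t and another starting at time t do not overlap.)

8

Sort by end time and greedily take each interval whose start is ≥ the last chosen end.
Sorted by end: (0,2)  (8,9)  (7,10)  (10,11)  (12,14)  (14,16)  (16,18)  (22,23)  (23,24)  (22,26)  (21,27)
take (0,2); take (8,9); take (10,11); take (12,14); take (14,16); take (16,18); take (22,23); take (23,24).
Selected 8 meetings.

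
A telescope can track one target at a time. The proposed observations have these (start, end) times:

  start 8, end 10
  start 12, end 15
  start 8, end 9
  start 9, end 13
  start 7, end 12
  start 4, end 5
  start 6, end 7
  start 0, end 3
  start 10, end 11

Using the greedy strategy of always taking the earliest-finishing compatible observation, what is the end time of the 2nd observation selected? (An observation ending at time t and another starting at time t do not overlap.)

By end time: (0,3), (4,5), (6,7), (8,9), (8,10), (10,11), (7,12), (9,13), (12,15).
Pick (0,3); next start ≥ 3 → (4,5); next start ≥ 5 → (6,7); next start ≥ 7 → (8,9); next start ≥ 9 → (10,11); next start ≥ 11 → (12,15).
Selected: (0,3) (4,5) (6,7) (8,9) (10,11) (12,15)

5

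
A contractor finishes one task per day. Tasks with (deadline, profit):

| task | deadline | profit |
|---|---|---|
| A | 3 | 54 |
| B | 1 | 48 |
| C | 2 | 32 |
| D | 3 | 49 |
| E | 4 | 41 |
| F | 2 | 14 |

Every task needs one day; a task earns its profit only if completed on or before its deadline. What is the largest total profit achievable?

Profit order: A=54 D=49 B=48 E=41 C=32 F=14
Assign: A→slot 3, D→slot 2, B→slot 1, E→slot 4, C skipped, F skipped.
Slots: [1:B] [2:D] [3:A] [4:E]
Profit = 48 + 49 + 54 + 41 = 192

192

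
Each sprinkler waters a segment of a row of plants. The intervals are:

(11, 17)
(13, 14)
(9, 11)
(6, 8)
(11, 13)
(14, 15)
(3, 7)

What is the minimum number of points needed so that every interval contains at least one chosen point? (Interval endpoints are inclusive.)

3

Process intervals by earliest right end; each time one isn't hit yet, stab at its right endpoint.
Sorted: [3,7] [6,8] [9,11] [11,13] [13,14] [14,15] [11,17]
{[3,7],[6,8]} hit by 7; {[9,11],[11,13]} hit by 11; {[13,14],[14,15],[11,17]} hit by 14.
Points: 7, 11, 14 (3 total).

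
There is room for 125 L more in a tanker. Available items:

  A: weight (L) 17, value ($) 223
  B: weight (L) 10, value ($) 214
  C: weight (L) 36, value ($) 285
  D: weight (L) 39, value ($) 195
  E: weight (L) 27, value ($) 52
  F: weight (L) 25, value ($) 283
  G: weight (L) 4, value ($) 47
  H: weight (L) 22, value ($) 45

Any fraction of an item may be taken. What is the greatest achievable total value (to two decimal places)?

Greedy by value/weight ratio, highest first.
Ratios (sorted): B 21.40, A 13.12, G 11.75, F 11.32, C 7.92, D 5.00, H 2.05, E 1.93
take B (10 @ 214); take A (17 @ 223); take G (4 @ 47); take F (25 @ 283); take C (36 @ 285); take 33/39 of D → 165.00. Capacity used 125/125.
Total value = 1217.00

1217.00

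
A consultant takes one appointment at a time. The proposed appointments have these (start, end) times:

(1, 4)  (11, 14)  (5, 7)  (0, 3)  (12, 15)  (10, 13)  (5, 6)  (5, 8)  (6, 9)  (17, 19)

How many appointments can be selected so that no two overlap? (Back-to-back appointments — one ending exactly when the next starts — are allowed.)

By end time: (0,3), (1,4), (5,6), (5,7), (5,8), (6,9), (10,13), (11,14), (12,15), (17,19).
Pick (0,3); next start ≥ 3 → (5,6); next start ≥ 6 → (6,9); next start ≥ 9 → (10,13); next start ≥ 13 → (17,19).
Selected 5 appointments.

5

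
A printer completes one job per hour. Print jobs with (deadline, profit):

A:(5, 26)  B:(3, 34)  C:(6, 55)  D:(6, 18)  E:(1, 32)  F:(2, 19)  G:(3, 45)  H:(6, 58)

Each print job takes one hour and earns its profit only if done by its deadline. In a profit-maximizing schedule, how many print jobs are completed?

6

Sort by profit descending; place each in the latest free slot ≤ its deadline.
By profit: H(d6,58), C(d6,55), G(d3,45), B(d3,34), E(d1,32), A(d5,26), F(d2,19), D(d6,18)
H→slot 6; C→slot 5; G→slot 3; B→slot 2; E→slot 1; A→slot 4; F skipped; D skipped.
6 of 8 scheduled.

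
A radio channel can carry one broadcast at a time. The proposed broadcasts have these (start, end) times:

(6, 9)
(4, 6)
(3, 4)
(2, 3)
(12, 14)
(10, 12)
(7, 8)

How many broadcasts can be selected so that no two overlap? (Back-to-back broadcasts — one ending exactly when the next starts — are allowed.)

Sort by end time and greedily take each interval whose start is ≥ the last chosen end.
By end time: (2,3), (3,4), (4,6), (7,8), (6,9), (10,12), (12,14).
Pick (2,3); next start ≥ 3 → (3,4); next start ≥ 4 → (4,6); next start ≥ 6 → (7,8); next start ≥ 8 → (10,12); next start ≥ 12 → (12,14).
Selected 6 broadcasts.

6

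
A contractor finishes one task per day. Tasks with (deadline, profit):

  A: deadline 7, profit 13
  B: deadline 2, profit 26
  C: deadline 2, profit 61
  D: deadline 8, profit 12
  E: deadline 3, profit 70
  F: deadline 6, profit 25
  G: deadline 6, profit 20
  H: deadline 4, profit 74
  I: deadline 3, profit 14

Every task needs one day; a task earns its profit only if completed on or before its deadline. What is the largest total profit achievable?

301

Sort by profit descending; place each in the latest free slot ≤ its deadline.
By profit: H(d4,74), E(d3,70), C(d2,61), B(d2,26), F(d6,25), G(d6,20), I(d3,14), A(d7,13), D(d8,12)
H→slot 4; E→slot 3; C→slot 2; B→slot 1; F→slot 6; G→slot 5; I skipped; A→slot 7; D→slot 8.
Profit = 26 + 61 + 70 + 74 + 20 + 25 + 13 + 12 = 301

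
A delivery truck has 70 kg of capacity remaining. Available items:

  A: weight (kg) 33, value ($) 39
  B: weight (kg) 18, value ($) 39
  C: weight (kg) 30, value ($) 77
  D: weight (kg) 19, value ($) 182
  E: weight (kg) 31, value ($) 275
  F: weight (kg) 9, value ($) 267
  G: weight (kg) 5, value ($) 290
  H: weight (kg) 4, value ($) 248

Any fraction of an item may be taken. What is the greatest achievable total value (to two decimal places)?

1267.13

Greedy by value/weight ratio, highest first.
Order: H (248/4=62.00) > G (290/5=58.00) > F (267/9=29.67) > D (182/19=9.58) > E (275/31=8.87) > C (77/30=2.57) > B (39/18=2.17) > A (39/33=1.18)
Fill: take H (4 @ 248) → take G (5 @ 290) → take F (9 @ 267) → take D (19 @ 182) → take E (31 @ 275) → take 2/30 of C → 5.13; 70/70 used.
Total value = 1267.13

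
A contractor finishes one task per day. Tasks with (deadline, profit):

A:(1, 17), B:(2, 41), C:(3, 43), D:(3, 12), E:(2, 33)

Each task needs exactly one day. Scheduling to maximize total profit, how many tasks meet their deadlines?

3

Profit order: C=43 B=41 E=33 A=17 D=12
Assign: C→slot 3, B→slot 2, E→slot 1, A skipped, D skipped.
Slots: [1:E] [2:B] [3:C]
3 of 5 scheduled.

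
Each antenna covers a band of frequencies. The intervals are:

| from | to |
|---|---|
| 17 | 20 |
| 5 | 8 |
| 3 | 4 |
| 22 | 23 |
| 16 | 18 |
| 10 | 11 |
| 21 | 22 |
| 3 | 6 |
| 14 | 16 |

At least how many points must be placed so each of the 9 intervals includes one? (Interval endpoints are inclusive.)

Process intervals by earliest right end; each time one isn't hit yet, stab at its right endpoint.
By right end: [3,4]  [3,6]  [5,8]  [10,11]  [14,16]  [16,18]  [17,20]  [21,22]  [22,23]
[3,4] uncovered → point at 4; [5,8] uncovered → point at 8; [10,11] uncovered → point at 11; [14,16] uncovered → point at 16; [17,20] uncovered → point at 20; [21,22] uncovered → point at 22.
Points: 4, 8, 11, 16, 20, 22 (6 total).

6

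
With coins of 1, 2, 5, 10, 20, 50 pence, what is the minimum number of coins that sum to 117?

5

Greedy: take as many of the largest coin as possible, then repeat with the remainder.
117 − 2×50→17 − 1×10→7 − 1×5→2 − 1×2→0
Total coins = 2 + 1 + 1 + 1 = 5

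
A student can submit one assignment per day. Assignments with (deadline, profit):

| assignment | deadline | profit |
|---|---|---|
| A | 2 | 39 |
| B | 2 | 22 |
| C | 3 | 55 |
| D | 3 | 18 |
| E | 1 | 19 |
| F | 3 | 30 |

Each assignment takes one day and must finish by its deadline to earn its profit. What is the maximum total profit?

By profit: C(d3,55), A(d2,39), F(d3,30), B(d2,22), E(d1,19), D(d3,18)
C→slot 3; A→slot 2; F→slot 1; B skipped; E skipped; D skipped.
Profit = 30 + 39 + 55 = 124

124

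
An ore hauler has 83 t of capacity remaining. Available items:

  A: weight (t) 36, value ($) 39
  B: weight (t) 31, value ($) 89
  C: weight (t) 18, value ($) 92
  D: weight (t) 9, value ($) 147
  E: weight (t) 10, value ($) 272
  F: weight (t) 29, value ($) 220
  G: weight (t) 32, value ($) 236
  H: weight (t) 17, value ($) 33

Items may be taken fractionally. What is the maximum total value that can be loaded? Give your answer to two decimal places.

Ratios (sorted): E 27.20, D 16.33, F 7.59, G 7.38, C 5.11, B 2.87, H 1.94, A 1.08
take E (10 @ 272); take D (9 @ 147); take F (29 @ 220); take G (32 @ 236); take 3/18 of C → 15.33. Capacity used 83/83.
Total value = 890.33

890.33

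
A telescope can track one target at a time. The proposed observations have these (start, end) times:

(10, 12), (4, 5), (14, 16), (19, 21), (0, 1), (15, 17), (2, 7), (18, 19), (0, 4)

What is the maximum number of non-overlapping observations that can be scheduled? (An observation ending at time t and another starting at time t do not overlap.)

6

Greedy by earliest finish: after sorting by end time, pick each interval compatible with the last pick.
Sorted by end: (0,1)  (0,4)  (4,5)  (2,7)  (10,12)  (14,16)  (15,17)  (18,19)  (19,21)
take (0,1); take (4,5); take (10,12); take (14,16); take (18,19); take (19,21).
Selected 6 observations.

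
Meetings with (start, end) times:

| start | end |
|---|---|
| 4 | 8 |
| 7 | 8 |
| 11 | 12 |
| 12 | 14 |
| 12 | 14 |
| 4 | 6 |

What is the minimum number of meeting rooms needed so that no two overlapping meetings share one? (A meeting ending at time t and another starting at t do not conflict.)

2

The answer is the maximum number of intervals overlapping at any instant.
Events (time:±→running): 4:+→1 4:+→2 … peak 2.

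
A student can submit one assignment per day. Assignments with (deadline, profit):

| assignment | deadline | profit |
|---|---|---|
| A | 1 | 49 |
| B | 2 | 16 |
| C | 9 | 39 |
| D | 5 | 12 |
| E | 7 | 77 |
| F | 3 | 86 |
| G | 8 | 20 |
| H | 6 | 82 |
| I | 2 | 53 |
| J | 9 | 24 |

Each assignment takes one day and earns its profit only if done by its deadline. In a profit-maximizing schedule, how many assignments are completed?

Take jobs in profit order; each goes to the latest open slot no later than its deadline.
Profit order: F=86 H=82 E=77 I=53 A=49 C=39 J=24 G=20 B=16 D=12
Assign: F→slot 3, H→slot 6, E→slot 7, I→slot 2, A→slot 1, C→slot 9, J→slot 8, G→slot 5, B skipped, D→slot 4.
Slots: [1:A] [2:I] [3:F] [4:D] [5:G] [6:H] [7:E] [8:J] [9:C]
9 of 10 scheduled.

9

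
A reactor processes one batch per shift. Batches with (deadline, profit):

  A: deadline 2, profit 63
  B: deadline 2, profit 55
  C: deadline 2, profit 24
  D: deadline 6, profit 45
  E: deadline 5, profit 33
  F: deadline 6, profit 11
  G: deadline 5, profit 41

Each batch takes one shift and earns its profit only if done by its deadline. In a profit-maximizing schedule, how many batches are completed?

6

Sort by profit descending; place each in the latest free slot ≤ its deadline.
By profit: A(d2,63), B(d2,55), D(d6,45), G(d5,41), E(d5,33), C(d2,24), F(d6,11)
A→slot 2; B→slot 1; D→slot 6; G→slot 5; E→slot 4; C skipped; F→slot 3.
6 of 7 scheduled.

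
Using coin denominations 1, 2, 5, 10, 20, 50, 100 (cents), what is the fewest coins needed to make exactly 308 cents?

308 = 3×100 + 1×5 + 1×2 + 1×1
Total coins = 3 + 1 + 1 + 1 = 6

6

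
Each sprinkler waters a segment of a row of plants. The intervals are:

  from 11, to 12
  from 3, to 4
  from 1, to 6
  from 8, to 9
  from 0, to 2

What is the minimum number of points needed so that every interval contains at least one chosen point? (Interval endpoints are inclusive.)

Sort by right endpoint; whenever an interval is uncovered, place a point at its right end.
Sorted: [0,2] [3,4] [1,6] [8,9] [11,12]
{[0,2]} hit by 2; {[3,4],[1,6]} hit by 4; {[8,9]} hit by 9; {[11,12]} hit by 12.
Points: 2, 4, 9, 12 (4 total).

4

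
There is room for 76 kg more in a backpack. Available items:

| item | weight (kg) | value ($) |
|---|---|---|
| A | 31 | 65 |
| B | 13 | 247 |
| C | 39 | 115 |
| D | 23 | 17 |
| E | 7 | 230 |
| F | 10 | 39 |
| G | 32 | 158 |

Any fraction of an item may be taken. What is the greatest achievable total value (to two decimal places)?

715.28

Sort by value per unit weight and fill in that order.
Order: E (230/7=32.86) > B (247/13=19.00) > G (158/32=4.94) > F (39/10=3.90) > C (115/39=2.95) > A (65/31=2.10) > D (17/23=0.74)
Fill: take E (7 @ 230) → take B (13 @ 247) → take G (32 @ 158) → take F (10 @ 39) → take 14/39 of C → 41.28; 76/76 used.
Total value = 715.28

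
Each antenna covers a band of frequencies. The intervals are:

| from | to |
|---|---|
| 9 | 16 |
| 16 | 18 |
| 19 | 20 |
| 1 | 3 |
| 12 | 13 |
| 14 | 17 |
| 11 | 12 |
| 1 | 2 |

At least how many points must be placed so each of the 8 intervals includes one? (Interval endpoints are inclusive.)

Sorted: [1,2] [1,3] [11,12] [12,13] [9,16] [14,17] [16,18] [19,20]
{[1,2],[1,3]} hit by 2; {[11,12],[12,13],[9,16]} hit by 12; {[14,17],[16,18]} hit by 17; {[19,20]} hit by 20.
Points: 2, 12, 17, 20 (4 total).

4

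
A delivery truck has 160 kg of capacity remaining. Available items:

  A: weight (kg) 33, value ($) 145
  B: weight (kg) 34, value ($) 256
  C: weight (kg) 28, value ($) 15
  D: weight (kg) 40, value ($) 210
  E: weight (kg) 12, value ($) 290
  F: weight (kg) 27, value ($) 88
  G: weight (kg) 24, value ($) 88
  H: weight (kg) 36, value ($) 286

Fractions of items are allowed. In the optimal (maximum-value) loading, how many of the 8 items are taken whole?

Sort by value per unit weight and fill in that order.
Ratios (sorted): E 24.17, H 7.94, B 7.53, D 5.25, A 4.39, G 3.67, F 3.26, C 0.54
take E (12 @ 290); take H (36 @ 286); take B (34 @ 256); take D (40 @ 210); take A (33 @ 145); take 5/24 of G → 18.33. Capacity used 160/160.
5 item(s) taken whole; one partial (take 5/24 of G).

5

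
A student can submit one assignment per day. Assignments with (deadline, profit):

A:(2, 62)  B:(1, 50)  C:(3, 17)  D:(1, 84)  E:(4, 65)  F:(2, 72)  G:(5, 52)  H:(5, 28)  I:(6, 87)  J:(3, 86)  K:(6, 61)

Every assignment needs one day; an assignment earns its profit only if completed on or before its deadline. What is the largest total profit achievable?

455

Take jobs in profit order; each goes to the latest open slot no later than its deadline.
By profit: I(d6,87), J(d3,86), D(d1,84), F(d2,72), E(d4,65), A(d2,62), K(d6,61), G(d5,52), B(d1,50), H(d5,28), C(d3,17)
I→slot 6; J→slot 3; D→slot 1; F→slot 2; E→slot 4; A skipped; K→slot 5; G skipped; B skipped; H skipped; C skipped.
Profit = 84 + 72 + 86 + 65 + 61 + 87 = 455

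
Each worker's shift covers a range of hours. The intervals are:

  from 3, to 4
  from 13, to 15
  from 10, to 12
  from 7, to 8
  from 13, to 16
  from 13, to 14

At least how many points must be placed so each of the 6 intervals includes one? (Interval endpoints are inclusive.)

By right end: [3,4]  [7,8]  [10,12]  [13,14]  [13,15]  [13,16]
[3,4] uncovered → point at 4; [7,8] uncovered → point at 8; [10,12] uncovered → point at 12; [13,14] uncovered → point at 14.
Points: 4, 8, 12, 14 (4 total).

4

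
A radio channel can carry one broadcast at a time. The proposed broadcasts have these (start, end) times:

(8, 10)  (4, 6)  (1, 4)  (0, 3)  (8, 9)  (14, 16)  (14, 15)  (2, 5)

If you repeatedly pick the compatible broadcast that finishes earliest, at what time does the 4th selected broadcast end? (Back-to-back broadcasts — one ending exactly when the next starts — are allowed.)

By end time: (0,3), (1,4), (2,5), (4,6), (8,9), (8,10), (14,15), (14,16).
Pick (0,3); next start ≥ 3 → (4,6); next start ≥ 6 → (8,9); next start ≥ 9 → (14,15).
Selected: (0,3) (4,6) (8,9) (14,15)

15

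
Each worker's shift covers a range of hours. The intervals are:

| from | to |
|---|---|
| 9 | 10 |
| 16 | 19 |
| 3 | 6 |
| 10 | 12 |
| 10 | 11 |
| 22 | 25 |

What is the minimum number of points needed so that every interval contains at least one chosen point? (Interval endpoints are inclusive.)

4

Sort by right endpoint; whenever an interval is uncovered, place a point at its right end.
By right end: [3,6]  [9,10]  [10,11]  [10,12]  [16,19]  [22,25]
[3,6] uncovered → point at 6; [9,10] uncovered → point at 10; [16,19] uncovered → point at 19; [22,25] uncovered → point at 25.
Points: 6, 10, 19, 25 (4 total).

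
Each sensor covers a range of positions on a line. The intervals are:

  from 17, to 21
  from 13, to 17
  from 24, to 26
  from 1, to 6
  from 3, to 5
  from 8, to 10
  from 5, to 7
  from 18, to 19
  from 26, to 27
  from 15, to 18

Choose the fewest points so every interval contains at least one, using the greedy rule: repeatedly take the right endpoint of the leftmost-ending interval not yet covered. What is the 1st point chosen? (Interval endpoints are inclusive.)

5

By right end: [3,5]  [1,6]  [5,7]  [8,10]  [13,17]  [15,18]  [18,19]  [17,21]  [24,26]  [26,27]
[3,5] uncovered → point at 5; [8,10] uncovered → point at 10; [13,17] uncovered → point at 17; [18,19] uncovered → point at 19; [24,26] uncovered → point at 26.
Points: 5, 10, 17, 19, 26 (5 total).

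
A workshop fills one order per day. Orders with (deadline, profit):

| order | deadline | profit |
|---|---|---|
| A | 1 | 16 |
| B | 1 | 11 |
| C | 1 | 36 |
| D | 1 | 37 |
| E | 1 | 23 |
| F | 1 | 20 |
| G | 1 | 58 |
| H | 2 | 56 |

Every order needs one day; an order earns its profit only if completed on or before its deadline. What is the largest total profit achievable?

Take jobs in profit order; each goes to the latest open slot no later than its deadline.
Profit order: G=58 H=56 D=37 C=36 E=23 F=20 A=16 B=11
Assign: G→slot 1, H→slot 2, D skipped, C skipped, E skipped, F skipped, A skipped, B skipped.
Slots: [1:G] [2:H]
Profit = 58 + 56 = 114

114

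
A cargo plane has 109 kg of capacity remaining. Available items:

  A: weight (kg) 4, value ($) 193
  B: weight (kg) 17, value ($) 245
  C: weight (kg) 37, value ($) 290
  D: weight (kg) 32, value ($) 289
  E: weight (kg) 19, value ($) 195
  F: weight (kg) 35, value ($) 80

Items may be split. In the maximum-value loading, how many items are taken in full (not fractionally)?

Sort by value per unit weight and fill in that order.
Order: A (193/4=48.25) > B (245/17=14.41) > E (195/19=10.26) > D (289/32=9.03) > C (290/37=7.84) > F (80/35=2.29)
Fill: take A (4 @ 193) → take B (17 @ 245) → take E (19 @ 195) → take D (32 @ 289) → take C (37 @ 290); 109/109 used.
5 item(s) taken whole.

5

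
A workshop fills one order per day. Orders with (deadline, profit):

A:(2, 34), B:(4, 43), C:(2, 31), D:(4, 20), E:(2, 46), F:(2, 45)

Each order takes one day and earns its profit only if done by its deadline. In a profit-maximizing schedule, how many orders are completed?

Take jobs in profit order; each goes to the latest open slot no later than its deadline.
Profit order: E=46 F=45 B=43 A=34 C=31 D=20
Assign: E→slot 2, F→slot 1, B→slot 4, A skipped, C skipped, D→slot 3.
Slots: [1:F] [2:E] [3:D] [4:B]
4 of 6 scheduled.

4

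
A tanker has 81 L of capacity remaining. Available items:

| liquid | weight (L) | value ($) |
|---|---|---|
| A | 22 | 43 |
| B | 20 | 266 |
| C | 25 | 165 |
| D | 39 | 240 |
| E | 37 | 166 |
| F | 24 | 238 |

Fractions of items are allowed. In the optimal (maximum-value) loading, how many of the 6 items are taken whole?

Greedy by value/weight ratio, highest first.
Ratios (sorted): B 13.30, F 9.92, C 6.60, D 6.15, E 4.49, A 1.95
take B (20 @ 266); take F (24 @ 238); take C (25 @ 165); take 12/39 of D → 73.85. Capacity used 81/81.
3 item(s) taken whole; one partial (take 12/39 of D).

3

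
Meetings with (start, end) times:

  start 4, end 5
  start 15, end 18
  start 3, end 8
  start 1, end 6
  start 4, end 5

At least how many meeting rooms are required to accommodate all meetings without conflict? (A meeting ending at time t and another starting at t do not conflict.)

4

The answer is the maximum number of intervals overlapping at any instant.
Events (time:±→running): 1:+→1 3:+→2 4:+→3 4:+→4 … peak 4.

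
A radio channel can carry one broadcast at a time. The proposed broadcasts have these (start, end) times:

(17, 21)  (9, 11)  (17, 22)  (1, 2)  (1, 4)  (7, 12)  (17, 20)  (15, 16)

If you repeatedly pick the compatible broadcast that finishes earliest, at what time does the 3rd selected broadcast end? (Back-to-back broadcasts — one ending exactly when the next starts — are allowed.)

16

By end time: (1,2), (1,4), (9,11), (7,12), (15,16), (17,20), (17,21), (17,22).
Pick (1,2); next start ≥ 2 → (9,11); next start ≥ 11 → (15,16); next start ≥ 16 → (17,20).
Selected: (1,2) (9,11) (15,16) (17,20)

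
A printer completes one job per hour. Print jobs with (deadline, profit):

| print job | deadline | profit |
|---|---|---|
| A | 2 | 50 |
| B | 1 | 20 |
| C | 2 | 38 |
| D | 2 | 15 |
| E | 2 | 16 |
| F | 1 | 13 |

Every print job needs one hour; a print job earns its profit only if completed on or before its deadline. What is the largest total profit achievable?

88

Take jobs in profit order; each goes to the latest open slot no later than its deadline.
By profit: A(d2,50), C(d2,38), B(d1,20), E(d2,16), D(d2,15), F(d1,13)
A→slot 2; C→slot 1; B skipped; E skipped; D skipped; F skipped.
Profit = 38 + 50 = 88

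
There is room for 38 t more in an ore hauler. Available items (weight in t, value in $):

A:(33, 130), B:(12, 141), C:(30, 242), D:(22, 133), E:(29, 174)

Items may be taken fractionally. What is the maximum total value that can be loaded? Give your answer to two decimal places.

350.73

Greedy by value/weight ratio, highest first.
Ratios (sorted): B 11.75, C 8.07, D 6.05, E 6.00, A 3.94
take B (12 @ 141); take 26/30 of C → 209.73. Capacity used 38/38.
Total value = 350.73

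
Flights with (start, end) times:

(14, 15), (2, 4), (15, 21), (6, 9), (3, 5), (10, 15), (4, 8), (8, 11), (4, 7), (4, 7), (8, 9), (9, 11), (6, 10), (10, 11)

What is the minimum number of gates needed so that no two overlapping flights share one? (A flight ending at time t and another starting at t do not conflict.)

The answer is the maximum number of intervals overlapping at any instant.
Events (time:±→running): 2:+→1 3:+→2 4:-→1 4:+→2 4:+→3 4:+→4 5:-→3 6:+→4 6:+→5 … peak 5.

5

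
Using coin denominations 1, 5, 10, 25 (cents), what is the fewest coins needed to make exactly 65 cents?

Greedy: take as many of the largest coin as possible, then repeat with the remainder.
65 = 2×25 + 1×10 + 1×5
Total coins = 2 + 1 + 1 = 4

4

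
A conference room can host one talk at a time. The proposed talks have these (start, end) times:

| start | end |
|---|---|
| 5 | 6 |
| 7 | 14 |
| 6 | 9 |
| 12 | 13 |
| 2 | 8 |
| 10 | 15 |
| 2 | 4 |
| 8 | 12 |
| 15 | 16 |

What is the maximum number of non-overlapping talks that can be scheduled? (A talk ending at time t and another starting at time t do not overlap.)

Sort by end time and greedily take each interval whose start is ≥ the last chosen end.
By end time: (2,4), (5,6), (2,8), (6,9), (8,12), (12,13), (7,14), (10,15), (15,16).
Pick (2,4); next start ≥ 4 → (5,6); next start ≥ 6 → (6,9); next start ≥ 9 → (12,13); next start ≥ 13 → (15,16).
Selected 5 talks.

5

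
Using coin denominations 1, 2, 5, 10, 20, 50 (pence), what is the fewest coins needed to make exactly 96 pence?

5

Greedy: take as many of the largest coin as possible, then repeat with the remainder.
96 − 1×50→46 − 2×20→6 − 1×5→1 − 1×1→0
Total coins = 1 + 2 + 1 + 1 = 5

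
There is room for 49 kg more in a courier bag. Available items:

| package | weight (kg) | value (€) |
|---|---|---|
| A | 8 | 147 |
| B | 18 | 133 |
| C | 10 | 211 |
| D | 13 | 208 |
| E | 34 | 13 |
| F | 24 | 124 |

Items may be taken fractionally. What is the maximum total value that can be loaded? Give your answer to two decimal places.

Ratios (sorted): C 21.10, A 18.38, D 16.00, B 7.39, F 5.17, E 0.38
take C (10 @ 211); take A (8 @ 147); take D (13 @ 208); take B (18 @ 133). Capacity used 49/49.
Total value = 699.00

699.00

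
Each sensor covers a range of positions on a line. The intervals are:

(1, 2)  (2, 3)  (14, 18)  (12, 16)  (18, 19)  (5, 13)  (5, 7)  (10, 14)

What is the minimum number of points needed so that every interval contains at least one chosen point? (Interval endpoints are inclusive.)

Sorted: [1,2] [2,3] [5,7] [5,13] [10,14] [12,16] [14,18] [18,19]
{[1,2],[2,3]} hit by 2; {[5,7],[5,13]} hit by 7; {[10,14],[12,16],[14,18]} hit by 14; {[18,19]} hit by 19.
Points: 2, 7, 14, 19 (4 total).

4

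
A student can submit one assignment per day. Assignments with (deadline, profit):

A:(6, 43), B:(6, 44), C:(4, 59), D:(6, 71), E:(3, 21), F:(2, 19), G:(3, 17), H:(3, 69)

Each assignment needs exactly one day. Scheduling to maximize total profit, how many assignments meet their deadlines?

6

Take jobs in profit order; each goes to the latest open slot no later than its deadline.
Profit order: D=71 H=69 C=59 B=44 A=43 E=21 F=19 G=17
Assign: D→slot 6, H→slot 3, C→slot 4, B→slot 5, A→slot 2, E→slot 1, F skipped, G skipped.
Slots: [1:E] [2:A] [3:H] [4:C] [5:B] [6:D]
6 of 8 scheduled.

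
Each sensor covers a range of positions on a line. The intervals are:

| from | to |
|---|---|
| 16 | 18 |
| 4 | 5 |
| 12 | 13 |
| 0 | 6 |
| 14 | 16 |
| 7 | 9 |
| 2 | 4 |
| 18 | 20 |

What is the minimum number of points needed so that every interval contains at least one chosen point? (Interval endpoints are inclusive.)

5

By right end: [2,4]  [4,5]  [0,6]  [7,9]  [12,13]  [14,16]  [16,18]  [18,20]
[2,4] uncovered → point at 4; [7,9] uncovered → point at 9; [12,13] uncovered → point at 13; [14,16] uncovered → point at 16; [18,20] uncovered → point at 20.
Points: 4, 9, 13, 16, 20 (5 total).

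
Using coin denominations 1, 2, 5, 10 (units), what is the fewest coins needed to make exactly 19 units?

Greedy: take as many of the largest coin as possible, then repeat with the remainder.
19 − 1×10→9 − 1×5→4 − 2×2→0
Total coins = 1 + 1 + 2 = 4

4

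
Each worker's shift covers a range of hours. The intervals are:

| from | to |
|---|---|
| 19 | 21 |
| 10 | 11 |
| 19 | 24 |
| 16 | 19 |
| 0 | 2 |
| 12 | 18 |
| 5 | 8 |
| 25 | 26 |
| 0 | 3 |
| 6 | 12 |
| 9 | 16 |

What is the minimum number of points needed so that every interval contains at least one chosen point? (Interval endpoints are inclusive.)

Sorted: [0,2] [0,3] [5,8] [10,11] [6,12] [9,16] [12,18] [16,19] [19,21] [19,24] [25,26]
{[0,2],[0,3]} hit by 2; {[5,8]} hit by 8; {[10,11],[6,12],[9,16]} hit by 11; {[12,18],[16,19]} hit by 18; {[19,21],[19,24]} hit by 21; {[25,26]} hit by 26.
Points: 2, 8, 11, 18, 21, 26 (6 total).

6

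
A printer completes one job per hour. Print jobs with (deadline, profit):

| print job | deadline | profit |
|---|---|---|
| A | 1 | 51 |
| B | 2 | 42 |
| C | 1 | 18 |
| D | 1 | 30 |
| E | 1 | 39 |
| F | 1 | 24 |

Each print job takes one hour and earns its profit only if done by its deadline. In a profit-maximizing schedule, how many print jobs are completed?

2

Sort by profit descending; place each in the latest free slot ≤ its deadline.
By profit: A(d1,51), B(d2,42), E(d1,39), D(d1,30), F(d1,24), C(d1,18)
A→slot 1; B→slot 2; E skipped; D skipped; F skipped; C skipped.
2 of 6 scheduled.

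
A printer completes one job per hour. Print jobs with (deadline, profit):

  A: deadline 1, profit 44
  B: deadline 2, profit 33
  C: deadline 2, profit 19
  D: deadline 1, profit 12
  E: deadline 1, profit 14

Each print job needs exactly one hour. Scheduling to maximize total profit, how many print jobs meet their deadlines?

Sort by profit descending; place each in the latest free slot ≤ its deadline.
By profit: A(d1,44), B(d2,33), C(d2,19), E(d1,14), D(d1,12)
A→slot 1; B→slot 2; C skipped; E skipped; D skipped.
2 of 5 scheduled.

2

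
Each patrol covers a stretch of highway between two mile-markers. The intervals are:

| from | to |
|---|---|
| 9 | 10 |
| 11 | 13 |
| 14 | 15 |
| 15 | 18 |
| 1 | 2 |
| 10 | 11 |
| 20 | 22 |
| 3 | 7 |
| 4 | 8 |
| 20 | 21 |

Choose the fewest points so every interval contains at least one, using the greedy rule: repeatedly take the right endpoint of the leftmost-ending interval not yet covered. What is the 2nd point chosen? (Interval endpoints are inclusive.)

7

Sort by right endpoint; whenever an interval is uncovered, place a point at its right end.
Sorted: [1,2] [3,7] [4,8] [9,10] [10,11] [11,13] [14,15] [15,18] [20,21] [20,22]
{[1,2]} hit by 2; {[3,7],[4,8]} hit by 7; {[9,10],[10,11]} hit by 10; {[11,13]} hit by 13; {[14,15],[15,18]} hit by 15; {[20,21],[20,22]} hit by 21.
Points: 2, 7, 10, 13, 15, 21 (6 total).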